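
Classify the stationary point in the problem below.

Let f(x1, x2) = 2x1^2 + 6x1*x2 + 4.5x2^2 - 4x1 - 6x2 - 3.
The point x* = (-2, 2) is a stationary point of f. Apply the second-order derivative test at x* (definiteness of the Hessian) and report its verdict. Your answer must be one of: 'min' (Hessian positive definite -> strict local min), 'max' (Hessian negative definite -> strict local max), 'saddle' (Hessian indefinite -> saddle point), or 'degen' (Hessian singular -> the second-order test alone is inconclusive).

Compute the Hessian H = grad^2 f:
  H = [[4, 6], [6, 9]]
Verify stationarity: grad f(x*) = H x* + g = (0, 0).
Eigenvalues of H: 0, 13.
H has a zero eigenvalue (singular; positive semidefinite but not definite), so H is neither positive definite, negative definite, nor indefinite. The second-order test alone is inconclusive -> degen.
(Indeed, f is constant along the null direction of H through x*, so x* is not a strict local extremum.)

degen


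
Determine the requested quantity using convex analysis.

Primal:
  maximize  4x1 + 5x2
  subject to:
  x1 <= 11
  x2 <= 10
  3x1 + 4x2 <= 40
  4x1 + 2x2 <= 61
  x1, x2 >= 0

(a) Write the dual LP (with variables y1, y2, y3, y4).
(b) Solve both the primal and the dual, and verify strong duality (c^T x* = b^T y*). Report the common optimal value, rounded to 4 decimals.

The standard primal-dual pair for 'max c^T x s.t. A x <= b, x >= 0' is:
  Dual:  min b^T y  s.t.  A^T y >= c,  y >= 0.

So the dual LP is:
  minimize  11y1 + 10y2 + 40y3 + 61y4
  subject to:
    y1 + 3y3 + 4y4 >= 4
    y2 + 4y3 + 2y4 >= 5
    y1, y2, y3, y4 >= 0

Solving the primal: x* = (11, 1.75).
  primal value c^T x* = 52.75.
Solving the dual: y* = (0.25, 0, 1.25, 0).
  dual value b^T y* = 52.75.
Strong duality: c^T x* = b^T y*. Confirmed.

52.75


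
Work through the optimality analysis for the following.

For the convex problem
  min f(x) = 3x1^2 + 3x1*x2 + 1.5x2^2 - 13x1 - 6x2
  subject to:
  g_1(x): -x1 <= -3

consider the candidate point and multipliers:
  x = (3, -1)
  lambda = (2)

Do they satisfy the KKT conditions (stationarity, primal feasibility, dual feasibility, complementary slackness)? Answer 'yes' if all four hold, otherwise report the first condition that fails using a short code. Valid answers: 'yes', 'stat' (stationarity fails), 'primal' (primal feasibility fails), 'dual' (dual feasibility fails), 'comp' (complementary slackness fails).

Gradient of f: grad f(x) = Q x + c = (2, 0)
Constraint values g_i(x) = a_i^T x - b_i:
  g_1((3, -1)) = 0
Stationarity residual: grad f(x) + sum_i lambda_i a_i = (0, 0)
  -> stationarity OK
Primal feasibility (all g_i <= 0): OK
Dual feasibility (all lambda_i >= 0): OK
Complementary slackness (lambda_i * g_i(x) = 0 for all i): OK

Verdict: yes, KKT holds.

yes


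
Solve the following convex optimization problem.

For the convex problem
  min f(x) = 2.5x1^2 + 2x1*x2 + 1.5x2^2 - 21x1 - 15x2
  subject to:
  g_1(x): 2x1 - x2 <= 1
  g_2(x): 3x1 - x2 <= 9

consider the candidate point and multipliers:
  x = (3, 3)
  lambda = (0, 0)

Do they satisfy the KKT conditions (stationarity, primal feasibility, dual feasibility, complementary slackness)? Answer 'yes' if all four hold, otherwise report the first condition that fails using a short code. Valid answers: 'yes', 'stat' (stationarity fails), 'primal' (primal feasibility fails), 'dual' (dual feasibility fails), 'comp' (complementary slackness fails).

Gradient of f: grad f(x) = Q x + c = (0, 0)
Constraint values g_i(x) = a_i^T x - b_i:
  g_1((3, 3)) = 2
  g_2((3, 3)) = -3
Stationarity residual: grad f(x) + sum_i lambda_i a_i = (0, 0)
  -> stationarity OK
Primal feasibility (all g_i <= 0): FAILS
Dual feasibility (all lambda_i >= 0): OK
Complementary slackness (lambda_i * g_i(x) = 0 for all i): OK

Verdict: the first failing condition is primal_feasibility -> primal.

primal


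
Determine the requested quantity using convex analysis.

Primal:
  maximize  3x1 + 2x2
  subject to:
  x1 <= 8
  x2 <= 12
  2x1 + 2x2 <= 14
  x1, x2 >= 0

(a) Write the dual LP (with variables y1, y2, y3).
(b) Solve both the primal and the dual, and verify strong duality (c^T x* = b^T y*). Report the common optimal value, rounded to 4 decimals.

The standard primal-dual pair for 'max c^T x s.t. A x <= b, x >= 0' is:
  Dual:  min b^T y  s.t.  A^T y >= c,  y >= 0.

So the dual LP is:
  minimize  8y1 + 12y2 + 14y3
  subject to:
    y1 + 2y3 >= 3
    y2 + 2y3 >= 2
    y1, y2, y3 >= 0

Solving the primal: x* = (7, 0).
  primal value c^T x* = 21.
Solving the dual: y* = (0, 0, 1.5).
  dual value b^T y* = 21.
Strong duality: c^T x* = b^T y*. Confirmed.

21


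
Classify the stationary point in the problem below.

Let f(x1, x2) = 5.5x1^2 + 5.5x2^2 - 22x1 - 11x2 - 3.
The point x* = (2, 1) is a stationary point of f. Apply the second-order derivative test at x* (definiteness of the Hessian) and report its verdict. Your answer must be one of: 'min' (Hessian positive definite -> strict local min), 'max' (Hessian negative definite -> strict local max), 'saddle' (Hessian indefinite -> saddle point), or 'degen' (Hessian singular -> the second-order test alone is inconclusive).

Compute the Hessian H = grad^2 f:
  H = [[11, 0], [0, 11]]
Verify stationarity: grad f(x*) = H x* + g = (0, 0).
Eigenvalues of H: 11, 11.
Both eigenvalues > 0, so H is positive definite -> x* is a strict local min.

min


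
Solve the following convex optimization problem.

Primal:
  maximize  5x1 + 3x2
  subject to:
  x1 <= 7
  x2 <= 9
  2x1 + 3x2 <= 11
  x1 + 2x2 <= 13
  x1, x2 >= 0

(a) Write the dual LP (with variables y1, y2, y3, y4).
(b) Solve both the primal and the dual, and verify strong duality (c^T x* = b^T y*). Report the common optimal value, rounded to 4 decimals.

The standard primal-dual pair for 'max c^T x s.t. A x <= b, x >= 0' is:
  Dual:  min b^T y  s.t.  A^T y >= c,  y >= 0.

So the dual LP is:
  minimize  7y1 + 9y2 + 11y3 + 13y4
  subject to:
    y1 + 2y3 + y4 >= 5
    y2 + 3y3 + 2y4 >= 3
    y1, y2, y3, y4 >= 0

Solving the primal: x* = (5.5, 0).
  primal value c^T x* = 27.5.
Solving the dual: y* = (0, 0, 2.5, 0).
  dual value b^T y* = 27.5.
Strong duality: c^T x* = b^T y*. Confirmed.

27.5


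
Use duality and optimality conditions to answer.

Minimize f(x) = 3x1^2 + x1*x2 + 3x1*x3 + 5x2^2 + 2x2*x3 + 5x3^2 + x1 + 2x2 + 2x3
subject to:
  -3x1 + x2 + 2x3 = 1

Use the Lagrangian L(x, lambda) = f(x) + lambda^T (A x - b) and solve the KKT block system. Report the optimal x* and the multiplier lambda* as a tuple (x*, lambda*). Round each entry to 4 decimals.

Form the Lagrangian:
  L(x, lambda) = (1/2) x^T Q x + c^T x + lambda^T (A x - b)
Stationarity (grad_x L = 0): Q x + c + A^T lambda = 0.
Primal feasibility: A x = b.

This gives the KKT block system:
  [ Q   A^T ] [ x     ]   [-c ]
  [ A    0  ] [ lambda ] = [ b ]

Solving the linear system:
  x*      = (-0.3634, -0.1254, 0.0176)
  lambda* = (-0.4176)
  f(x*)   = -0.0807

x* = (-0.3634, -0.1254, 0.0176), lambda* = (-0.4176)


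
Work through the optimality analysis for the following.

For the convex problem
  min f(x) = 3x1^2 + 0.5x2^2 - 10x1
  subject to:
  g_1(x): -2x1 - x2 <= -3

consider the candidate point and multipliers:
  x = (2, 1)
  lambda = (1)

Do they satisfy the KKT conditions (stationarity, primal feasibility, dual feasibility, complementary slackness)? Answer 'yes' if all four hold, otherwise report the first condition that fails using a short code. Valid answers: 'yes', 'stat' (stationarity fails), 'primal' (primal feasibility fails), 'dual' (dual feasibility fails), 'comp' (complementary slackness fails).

Gradient of f: grad f(x) = Q x + c = (2, 1)
Constraint values g_i(x) = a_i^T x - b_i:
  g_1((2, 1)) = -2
Stationarity residual: grad f(x) + sum_i lambda_i a_i = (0, 0)
  -> stationarity OK
Primal feasibility (all g_i <= 0): OK
Dual feasibility (all lambda_i >= 0): OK
Complementary slackness (lambda_i * g_i(x) = 0 for all i): FAILS

Verdict: the first failing condition is complementary_slackness -> comp.

comp


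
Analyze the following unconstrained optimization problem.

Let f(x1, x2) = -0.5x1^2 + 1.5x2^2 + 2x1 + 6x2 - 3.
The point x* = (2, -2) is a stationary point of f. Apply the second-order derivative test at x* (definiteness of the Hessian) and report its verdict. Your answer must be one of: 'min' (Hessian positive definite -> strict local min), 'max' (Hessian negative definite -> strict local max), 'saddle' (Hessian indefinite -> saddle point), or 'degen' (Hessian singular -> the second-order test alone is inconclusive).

Compute the Hessian H = grad^2 f:
  H = [[-1, 0], [0, 3]]
Verify stationarity: grad f(x*) = H x* + g = (0, 0).
Eigenvalues of H: -1, 3.
Eigenvalues have mixed signs, so H is indefinite -> x* is a saddle point.

saddle


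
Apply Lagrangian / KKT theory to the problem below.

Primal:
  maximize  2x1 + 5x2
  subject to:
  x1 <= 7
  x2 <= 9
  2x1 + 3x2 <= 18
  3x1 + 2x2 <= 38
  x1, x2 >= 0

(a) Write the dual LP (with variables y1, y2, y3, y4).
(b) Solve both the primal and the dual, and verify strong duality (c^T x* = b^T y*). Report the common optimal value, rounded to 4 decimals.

The standard primal-dual pair for 'max c^T x s.t. A x <= b, x >= 0' is:
  Dual:  min b^T y  s.t.  A^T y >= c,  y >= 0.

So the dual LP is:
  minimize  7y1 + 9y2 + 18y3 + 38y4
  subject to:
    y1 + 2y3 + 3y4 >= 2
    y2 + 3y3 + 2y4 >= 5
    y1, y2, y3, y4 >= 0

Solving the primal: x* = (0, 6).
  primal value c^T x* = 30.
Solving the dual: y* = (0, 0, 1.6667, 0).
  dual value b^T y* = 30.
Strong duality: c^T x* = b^T y*. Confirmed.

30


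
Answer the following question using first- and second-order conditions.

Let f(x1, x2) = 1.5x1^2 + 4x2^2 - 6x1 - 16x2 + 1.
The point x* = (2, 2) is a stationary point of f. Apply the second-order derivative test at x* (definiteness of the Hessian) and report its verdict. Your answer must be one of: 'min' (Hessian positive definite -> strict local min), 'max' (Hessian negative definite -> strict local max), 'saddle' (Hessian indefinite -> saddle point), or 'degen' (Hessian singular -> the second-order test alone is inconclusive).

Compute the Hessian H = grad^2 f:
  H = [[3, 0], [0, 8]]
Verify stationarity: grad f(x*) = H x* + g = (0, 0).
Eigenvalues of H: 3, 8.
Both eigenvalues > 0, so H is positive definite -> x* is a strict local min.

min


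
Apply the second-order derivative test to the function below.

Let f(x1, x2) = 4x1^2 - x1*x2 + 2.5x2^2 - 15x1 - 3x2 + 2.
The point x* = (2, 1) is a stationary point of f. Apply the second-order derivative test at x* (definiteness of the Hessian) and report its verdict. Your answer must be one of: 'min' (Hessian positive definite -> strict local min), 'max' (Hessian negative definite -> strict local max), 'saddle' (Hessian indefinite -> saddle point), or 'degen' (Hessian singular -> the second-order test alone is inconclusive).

Compute the Hessian H = grad^2 f:
  H = [[8, -1], [-1, 5]]
Verify stationarity: grad f(x*) = H x* + g = (0, 0).
Eigenvalues of H: 4.6972, 8.3028.
Both eigenvalues > 0, so H is positive definite -> x* is a strict local min.

min


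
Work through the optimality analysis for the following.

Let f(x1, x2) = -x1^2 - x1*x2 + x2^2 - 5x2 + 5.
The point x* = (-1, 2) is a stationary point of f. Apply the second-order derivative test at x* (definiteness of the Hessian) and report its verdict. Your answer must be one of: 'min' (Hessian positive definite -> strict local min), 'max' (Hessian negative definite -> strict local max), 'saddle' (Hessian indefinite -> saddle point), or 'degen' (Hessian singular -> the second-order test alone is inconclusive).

Compute the Hessian H = grad^2 f:
  H = [[-2, -1], [-1, 2]]
Verify stationarity: grad f(x*) = H x* + g = (0, 0).
Eigenvalues of H: -2.2361, 2.2361.
Eigenvalues have mixed signs, so H is indefinite -> x* is a saddle point.

saddle


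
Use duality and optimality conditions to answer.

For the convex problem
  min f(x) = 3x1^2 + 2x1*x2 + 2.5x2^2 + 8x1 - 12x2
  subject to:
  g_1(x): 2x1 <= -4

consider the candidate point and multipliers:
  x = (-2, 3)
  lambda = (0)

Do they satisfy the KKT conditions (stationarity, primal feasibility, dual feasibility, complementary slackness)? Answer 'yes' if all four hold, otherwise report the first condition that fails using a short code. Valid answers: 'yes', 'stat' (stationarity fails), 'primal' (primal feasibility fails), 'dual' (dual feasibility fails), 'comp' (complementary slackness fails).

Gradient of f: grad f(x) = Q x + c = (2, -1)
Constraint values g_i(x) = a_i^T x - b_i:
  g_1((-2, 3)) = 0
Stationarity residual: grad f(x) + sum_i lambda_i a_i = (2, -1)
  -> stationarity FAILS
Primal feasibility (all g_i <= 0): OK
Dual feasibility (all lambda_i >= 0): OK
Complementary slackness (lambda_i * g_i(x) = 0 for all i): OK

Verdict: the first failing condition is stationarity -> stat.

stat


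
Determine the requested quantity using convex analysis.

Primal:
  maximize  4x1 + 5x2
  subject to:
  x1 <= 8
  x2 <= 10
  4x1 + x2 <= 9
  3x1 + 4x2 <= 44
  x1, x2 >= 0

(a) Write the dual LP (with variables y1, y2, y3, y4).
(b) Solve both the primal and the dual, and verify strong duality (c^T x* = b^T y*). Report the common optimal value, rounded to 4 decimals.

The standard primal-dual pair for 'max c^T x s.t. A x <= b, x >= 0' is:
  Dual:  min b^T y  s.t.  A^T y >= c,  y >= 0.

So the dual LP is:
  minimize  8y1 + 10y2 + 9y3 + 44y4
  subject to:
    y1 + 4y3 + 3y4 >= 4
    y2 + y3 + 4y4 >= 5
    y1, y2, y3, y4 >= 0

Solving the primal: x* = (0, 9).
  primal value c^T x* = 45.
Solving the dual: y* = (0, 0, 5, 0).
  dual value b^T y* = 45.
Strong duality: c^T x* = b^T y*. Confirmed.

45


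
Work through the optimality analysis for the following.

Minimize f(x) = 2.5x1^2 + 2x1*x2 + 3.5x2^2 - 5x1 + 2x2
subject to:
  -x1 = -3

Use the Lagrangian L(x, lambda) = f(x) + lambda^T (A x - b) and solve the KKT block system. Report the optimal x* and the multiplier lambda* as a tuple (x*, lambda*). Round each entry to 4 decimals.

Form the Lagrangian:
  L(x, lambda) = (1/2) x^T Q x + c^T x + lambda^T (A x - b)
Stationarity (grad_x L = 0): Q x + c + A^T lambda = 0.
Primal feasibility: A x = b.

This gives the KKT block system:
  [ Q   A^T ] [ x     ]   [-c ]
  [ A    0  ] [ lambda ] = [ b ]

Solving the linear system:
  x*      = (3, -1.1429)
  lambda* = (7.7143)
  f(x*)   = 2.9286

x* = (3, -1.1429), lambda* = (7.7143)


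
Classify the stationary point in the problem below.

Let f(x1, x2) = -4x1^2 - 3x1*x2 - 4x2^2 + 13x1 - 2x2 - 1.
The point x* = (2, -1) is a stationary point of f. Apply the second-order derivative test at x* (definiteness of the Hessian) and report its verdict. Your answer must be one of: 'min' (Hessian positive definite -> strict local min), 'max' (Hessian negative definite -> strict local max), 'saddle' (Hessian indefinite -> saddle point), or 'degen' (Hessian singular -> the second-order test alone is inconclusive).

Compute the Hessian H = grad^2 f:
  H = [[-8, -3], [-3, -8]]
Verify stationarity: grad f(x*) = H x* + g = (0, 0).
Eigenvalues of H: -11, -5.
Both eigenvalues < 0, so H is negative definite -> x* is a strict local max.

max


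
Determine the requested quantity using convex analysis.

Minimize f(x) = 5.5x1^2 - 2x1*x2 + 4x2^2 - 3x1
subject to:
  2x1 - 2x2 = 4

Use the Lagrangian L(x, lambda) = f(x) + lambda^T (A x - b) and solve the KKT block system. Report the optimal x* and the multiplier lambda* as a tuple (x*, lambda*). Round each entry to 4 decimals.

Form the Lagrangian:
  L(x, lambda) = (1/2) x^T Q x + c^T x + lambda^T (A x - b)
Stationarity (grad_x L = 0): Q x + c + A^T lambda = 0.
Primal feasibility: A x = b.

This gives the KKT block system:
  [ Q   A^T ] [ x     ]   [-c ]
  [ A    0  ] [ lambda ] = [ b ]

Solving the linear system:
  x*      = (1, -1)
  lambda* = (-5)
  f(x*)   = 8.5

x* = (1, -1), lambda* = (-5)


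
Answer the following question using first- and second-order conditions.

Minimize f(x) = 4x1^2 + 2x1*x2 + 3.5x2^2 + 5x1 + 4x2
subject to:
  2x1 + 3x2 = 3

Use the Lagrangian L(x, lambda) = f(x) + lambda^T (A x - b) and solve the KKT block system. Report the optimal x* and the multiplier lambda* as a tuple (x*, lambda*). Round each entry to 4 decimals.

Form the Lagrangian:
  L(x, lambda) = (1/2) x^T Q x + c^T x + lambda^T (A x - b)
Stationarity (grad_x L = 0): Q x + c + A^T lambda = 0.
Primal feasibility: A x = b.

This gives the KKT block system:
  [ Q   A^T ] [ x     ]   [-c ]
  [ A    0  ] [ lambda ] = [ b ]

Solving the linear system:
  x*      = (0.0395, 0.9737)
  lambda* = (-3.6316)
  f(x*)   = 7.4934

x* = (0.0395, 0.9737), lambda* = (-3.6316)


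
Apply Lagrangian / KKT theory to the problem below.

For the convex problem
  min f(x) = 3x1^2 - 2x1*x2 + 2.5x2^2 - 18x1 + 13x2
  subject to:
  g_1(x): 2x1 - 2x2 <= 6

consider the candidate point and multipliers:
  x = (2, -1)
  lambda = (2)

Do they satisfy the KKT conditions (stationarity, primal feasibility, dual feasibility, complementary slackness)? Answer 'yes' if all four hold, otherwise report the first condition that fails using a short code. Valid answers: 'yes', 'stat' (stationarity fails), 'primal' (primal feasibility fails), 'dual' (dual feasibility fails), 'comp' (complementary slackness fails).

Gradient of f: grad f(x) = Q x + c = (-4, 4)
Constraint values g_i(x) = a_i^T x - b_i:
  g_1((2, -1)) = 0
Stationarity residual: grad f(x) + sum_i lambda_i a_i = (0, 0)
  -> stationarity OK
Primal feasibility (all g_i <= 0): OK
Dual feasibility (all lambda_i >= 0): OK
Complementary slackness (lambda_i * g_i(x) = 0 for all i): OK

Verdict: yes, KKT holds.

yes


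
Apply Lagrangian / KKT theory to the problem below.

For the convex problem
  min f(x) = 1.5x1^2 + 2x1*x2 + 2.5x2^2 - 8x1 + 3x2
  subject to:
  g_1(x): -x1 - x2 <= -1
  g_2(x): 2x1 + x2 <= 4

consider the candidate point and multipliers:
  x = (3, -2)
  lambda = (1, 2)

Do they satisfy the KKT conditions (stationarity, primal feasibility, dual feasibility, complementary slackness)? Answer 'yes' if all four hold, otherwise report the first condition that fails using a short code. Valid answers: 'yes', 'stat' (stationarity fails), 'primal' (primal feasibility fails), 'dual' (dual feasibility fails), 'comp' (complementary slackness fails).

Gradient of f: grad f(x) = Q x + c = (-3, -1)
Constraint values g_i(x) = a_i^T x - b_i:
  g_1((3, -2)) = 0
  g_2((3, -2)) = 0
Stationarity residual: grad f(x) + sum_i lambda_i a_i = (0, 0)
  -> stationarity OK
Primal feasibility (all g_i <= 0): OK
Dual feasibility (all lambda_i >= 0): OK
Complementary slackness (lambda_i * g_i(x) = 0 for all i): OK

Verdict: yes, KKT holds.

yes


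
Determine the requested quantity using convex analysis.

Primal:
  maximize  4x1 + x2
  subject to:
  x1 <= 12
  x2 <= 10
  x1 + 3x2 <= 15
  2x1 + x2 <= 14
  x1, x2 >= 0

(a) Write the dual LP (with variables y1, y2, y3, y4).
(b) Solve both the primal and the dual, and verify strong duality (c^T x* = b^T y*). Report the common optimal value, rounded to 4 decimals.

The standard primal-dual pair for 'max c^T x s.t. A x <= b, x >= 0' is:
  Dual:  min b^T y  s.t.  A^T y >= c,  y >= 0.

So the dual LP is:
  minimize  12y1 + 10y2 + 15y3 + 14y4
  subject to:
    y1 + y3 + 2y4 >= 4
    y2 + 3y3 + y4 >= 1
    y1, y2, y3, y4 >= 0

Solving the primal: x* = (7, 0).
  primal value c^T x* = 28.
Solving the dual: y* = (0, 0, 0, 2).
  dual value b^T y* = 28.
Strong duality: c^T x* = b^T y*. Confirmed.

28


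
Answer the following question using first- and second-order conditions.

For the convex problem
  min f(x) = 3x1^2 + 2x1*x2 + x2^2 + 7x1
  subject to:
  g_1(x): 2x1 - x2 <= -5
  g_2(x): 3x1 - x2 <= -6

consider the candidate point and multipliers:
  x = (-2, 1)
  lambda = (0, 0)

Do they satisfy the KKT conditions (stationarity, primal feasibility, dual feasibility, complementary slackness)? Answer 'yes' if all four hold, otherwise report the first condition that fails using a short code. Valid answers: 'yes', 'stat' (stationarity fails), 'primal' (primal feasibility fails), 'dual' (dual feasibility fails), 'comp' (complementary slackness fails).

Gradient of f: grad f(x) = Q x + c = (-3, -2)
Constraint values g_i(x) = a_i^T x - b_i:
  g_1((-2, 1)) = 0
  g_2((-2, 1)) = -1
Stationarity residual: grad f(x) + sum_i lambda_i a_i = (-3, -2)
  -> stationarity FAILS
Primal feasibility (all g_i <= 0): OK
Dual feasibility (all lambda_i >= 0): OK
Complementary slackness (lambda_i * g_i(x) = 0 for all i): OK

Verdict: the first failing condition is stationarity -> stat.

stat


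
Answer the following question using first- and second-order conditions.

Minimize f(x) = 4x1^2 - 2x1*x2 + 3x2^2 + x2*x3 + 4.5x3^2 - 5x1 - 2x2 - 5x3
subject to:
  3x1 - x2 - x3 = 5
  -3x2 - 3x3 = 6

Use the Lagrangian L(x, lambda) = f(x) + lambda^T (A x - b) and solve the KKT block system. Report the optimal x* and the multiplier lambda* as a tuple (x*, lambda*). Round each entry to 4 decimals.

Form the Lagrangian:
  L(x, lambda) = (1/2) x^T Q x + c^T x + lambda^T (A x - b)
Stationarity (grad_x L = 0): Q x + c + A^T lambda = 0.
Primal feasibility: A x = b.

This gives the KKT block system:
  [ Q   A^T ] [ x     ]   [-c ]
  [ A    0  ] [ lambda ] = [ b ]

Solving the linear system:
  x*      = (1, -1.3077, -0.6923)
  lambda* = (-1.8718, -3.5556)
  f(x*)   = 15.8846

x* = (1, -1.3077, -0.6923), lambda* = (-1.8718, -3.5556)


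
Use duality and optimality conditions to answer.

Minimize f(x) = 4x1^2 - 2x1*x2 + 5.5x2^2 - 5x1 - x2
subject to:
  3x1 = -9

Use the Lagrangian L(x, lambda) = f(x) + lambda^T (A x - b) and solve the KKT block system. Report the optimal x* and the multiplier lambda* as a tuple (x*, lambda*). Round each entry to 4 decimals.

Form the Lagrangian:
  L(x, lambda) = (1/2) x^T Q x + c^T x + lambda^T (A x - b)
Stationarity (grad_x L = 0): Q x + c + A^T lambda = 0.
Primal feasibility: A x = b.

This gives the KKT block system:
  [ Q   A^T ] [ x     ]   [-c ]
  [ A    0  ] [ lambda ] = [ b ]

Solving the linear system:
  x*      = (-3, -0.4545)
  lambda* = (9.3636)
  f(x*)   = 49.8636

x* = (-3, -0.4545), lambda* = (9.3636)


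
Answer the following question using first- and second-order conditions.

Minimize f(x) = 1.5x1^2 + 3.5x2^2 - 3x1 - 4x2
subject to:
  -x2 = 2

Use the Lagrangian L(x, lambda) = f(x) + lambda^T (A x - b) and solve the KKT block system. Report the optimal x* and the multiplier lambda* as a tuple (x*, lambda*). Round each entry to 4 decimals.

Form the Lagrangian:
  L(x, lambda) = (1/2) x^T Q x + c^T x + lambda^T (A x - b)
Stationarity (grad_x L = 0): Q x + c + A^T lambda = 0.
Primal feasibility: A x = b.

This gives the KKT block system:
  [ Q   A^T ] [ x     ]   [-c ]
  [ A    0  ] [ lambda ] = [ b ]

Solving the linear system:
  x*      = (1, -2)
  lambda* = (-18)
  f(x*)   = 20.5

x* = (1, -2), lambda* = (-18)


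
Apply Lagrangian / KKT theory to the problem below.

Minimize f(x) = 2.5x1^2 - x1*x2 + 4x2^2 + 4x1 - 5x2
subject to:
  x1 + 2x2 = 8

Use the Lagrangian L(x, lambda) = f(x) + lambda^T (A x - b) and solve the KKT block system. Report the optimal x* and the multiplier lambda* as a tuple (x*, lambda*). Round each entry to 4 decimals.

Form the Lagrangian:
  L(x, lambda) = (1/2) x^T Q x + c^T x + lambda^T (A x - b)
Stationarity (grad_x L = 0): Q x + c + A^T lambda = 0.
Primal feasibility: A x = b.

This gives the KKT block system:
  [ Q   A^T ] [ x     ]   [-c ]
  [ A    0  ] [ lambda ] = [ b ]

Solving the linear system:
  x*      = (1.6875, 3.1562)
  lambda* = (-9.2812)
  f(x*)   = 32.6094

x* = (1.6875, 3.1562), lambda* = (-9.2812)


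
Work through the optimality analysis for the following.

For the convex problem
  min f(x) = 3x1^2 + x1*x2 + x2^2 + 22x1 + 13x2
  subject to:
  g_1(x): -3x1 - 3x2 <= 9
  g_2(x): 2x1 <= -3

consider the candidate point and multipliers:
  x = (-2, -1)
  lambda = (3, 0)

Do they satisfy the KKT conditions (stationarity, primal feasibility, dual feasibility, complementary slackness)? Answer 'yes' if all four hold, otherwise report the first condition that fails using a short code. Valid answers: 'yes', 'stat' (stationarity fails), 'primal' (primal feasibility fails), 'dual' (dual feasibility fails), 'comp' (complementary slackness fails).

Gradient of f: grad f(x) = Q x + c = (9, 9)
Constraint values g_i(x) = a_i^T x - b_i:
  g_1((-2, -1)) = 0
  g_2((-2, -1)) = -1
Stationarity residual: grad f(x) + sum_i lambda_i a_i = (0, 0)
  -> stationarity OK
Primal feasibility (all g_i <= 0): OK
Dual feasibility (all lambda_i >= 0): OK
Complementary slackness (lambda_i * g_i(x) = 0 for all i): OK

Verdict: yes, KKT holds.

yes


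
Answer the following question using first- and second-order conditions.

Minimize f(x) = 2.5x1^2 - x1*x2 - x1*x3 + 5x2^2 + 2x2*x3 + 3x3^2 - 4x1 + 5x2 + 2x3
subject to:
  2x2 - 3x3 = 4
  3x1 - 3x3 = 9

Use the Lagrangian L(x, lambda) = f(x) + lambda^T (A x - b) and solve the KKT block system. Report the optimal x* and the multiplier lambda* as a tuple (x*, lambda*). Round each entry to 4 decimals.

Form the Lagrangian:
  L(x, lambda) = (1/2) x^T Q x + c^T x + lambda^T (A x - b)
Stationarity (grad_x L = 0): Q x + c + A^T lambda = 0.
Primal feasibility: A x = b.

This gives the KKT block system:
  [ Q   A^T ] [ x     ]   [-c ]
  [ A    0  ] [ lambda ] = [ b ]

Solving the linear system:
  x*      = (1.6957, 0.0435, -1.3043)
  lambda* = (-0.5652, -1.913)
  f(x*)   = 5.1522

x* = (1.6957, 0.0435, -1.3043), lambda* = (-0.5652, -1.913)


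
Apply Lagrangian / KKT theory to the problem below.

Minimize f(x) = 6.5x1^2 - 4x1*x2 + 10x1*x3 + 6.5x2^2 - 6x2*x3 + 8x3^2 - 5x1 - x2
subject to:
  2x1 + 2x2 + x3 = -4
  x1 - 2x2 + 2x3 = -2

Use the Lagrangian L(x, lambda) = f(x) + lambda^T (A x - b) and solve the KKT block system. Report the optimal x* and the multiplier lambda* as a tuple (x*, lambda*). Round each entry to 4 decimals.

Form the Lagrangian:
  L(x, lambda) = (1/2) x^T Q x + c^T x + lambda^T (A x - b)
Stationarity (grad_x L = 0): Q x + c + A^T lambda = 0.
Primal feasibility: A x = b.

This gives the KKT block system:
  [ Q   A^T ] [ x     ]   [-c ]
  [ A    0  ] [ lambda ] = [ b ]

Solving the linear system:
  x*      = (-0.5854, -0.7073, -1.4146)
  lambda* = (7.8699, 8.187)
  f(x*)   = 25.7439

x* = (-0.5854, -0.7073, -1.4146), lambda* = (7.8699, 8.187)


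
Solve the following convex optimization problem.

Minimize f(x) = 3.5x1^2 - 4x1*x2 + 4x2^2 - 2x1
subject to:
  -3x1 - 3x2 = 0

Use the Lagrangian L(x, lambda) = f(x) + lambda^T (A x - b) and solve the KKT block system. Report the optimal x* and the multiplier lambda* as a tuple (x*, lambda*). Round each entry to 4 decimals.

Form the Lagrangian:
  L(x, lambda) = (1/2) x^T Q x + c^T x + lambda^T (A x - b)
Stationarity (grad_x L = 0): Q x + c + A^T lambda = 0.
Primal feasibility: A x = b.

This gives the KKT block system:
  [ Q   A^T ] [ x     ]   [-c ]
  [ A    0  ] [ lambda ] = [ b ]

Solving the linear system:
  x*      = (0.087, -0.087)
  lambda* = (-0.3478)
  f(x*)   = -0.087

x* = (0.087, -0.087), lambda* = (-0.3478)


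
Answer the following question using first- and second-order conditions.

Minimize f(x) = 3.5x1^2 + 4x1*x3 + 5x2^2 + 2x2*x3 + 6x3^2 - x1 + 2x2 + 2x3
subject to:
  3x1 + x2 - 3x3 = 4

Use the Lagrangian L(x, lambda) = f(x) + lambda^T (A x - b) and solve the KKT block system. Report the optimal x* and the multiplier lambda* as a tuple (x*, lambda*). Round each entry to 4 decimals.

Form the Lagrangian:
  L(x, lambda) = (1/2) x^T Q x + c^T x + lambda^T (A x - b)
Stationarity (grad_x L = 0): Q x + c + A^T lambda = 0.
Primal feasibility: A x = b.

This gives the KKT block system:
  [ Q   A^T ] [ x     ]   [-c ]
  [ A    0  ] [ lambda ] = [ b ]

Solving the linear system:
  x*      = (0.7579, -0.0177, -0.5813)
  lambda* = (-0.66)
  f(x*)   = 0.3419

x* = (0.7579, -0.0177, -0.5813), lambda* = (-0.66)


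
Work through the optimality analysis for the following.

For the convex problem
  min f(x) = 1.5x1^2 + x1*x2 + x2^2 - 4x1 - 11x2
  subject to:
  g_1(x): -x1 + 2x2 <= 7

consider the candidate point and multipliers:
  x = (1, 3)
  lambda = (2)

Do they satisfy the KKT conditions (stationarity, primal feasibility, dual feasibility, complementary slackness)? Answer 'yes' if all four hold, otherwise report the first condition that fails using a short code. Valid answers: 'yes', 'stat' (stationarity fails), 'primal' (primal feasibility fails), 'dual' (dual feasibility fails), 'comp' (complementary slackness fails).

Gradient of f: grad f(x) = Q x + c = (2, -4)
Constraint values g_i(x) = a_i^T x - b_i:
  g_1((1, 3)) = -2
Stationarity residual: grad f(x) + sum_i lambda_i a_i = (0, 0)
  -> stationarity OK
Primal feasibility (all g_i <= 0): OK
Dual feasibility (all lambda_i >= 0): OK
Complementary slackness (lambda_i * g_i(x) = 0 for all i): FAILS

Verdict: the first failing condition is complementary_slackness -> comp.

comp


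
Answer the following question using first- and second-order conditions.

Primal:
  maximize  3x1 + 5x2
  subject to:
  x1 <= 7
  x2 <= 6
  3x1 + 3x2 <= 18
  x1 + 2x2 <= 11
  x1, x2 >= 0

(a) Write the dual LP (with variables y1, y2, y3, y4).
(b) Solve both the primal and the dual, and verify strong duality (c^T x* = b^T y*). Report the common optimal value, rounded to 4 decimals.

The standard primal-dual pair for 'max c^T x s.t. A x <= b, x >= 0' is:
  Dual:  min b^T y  s.t.  A^T y >= c,  y >= 0.

So the dual LP is:
  minimize  7y1 + 6y2 + 18y3 + 11y4
  subject to:
    y1 + 3y3 + y4 >= 3
    y2 + 3y3 + 2y4 >= 5
    y1, y2, y3, y4 >= 0

Solving the primal: x* = (1, 5).
  primal value c^T x* = 28.
Solving the dual: y* = (0, 0, 0.3333, 2).
  dual value b^T y* = 28.
Strong duality: c^T x* = b^T y*. Confirmed.

28


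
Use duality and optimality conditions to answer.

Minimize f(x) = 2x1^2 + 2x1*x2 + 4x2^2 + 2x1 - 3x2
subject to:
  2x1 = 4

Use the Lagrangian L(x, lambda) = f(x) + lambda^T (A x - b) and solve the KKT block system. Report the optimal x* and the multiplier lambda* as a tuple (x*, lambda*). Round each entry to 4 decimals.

Form the Lagrangian:
  L(x, lambda) = (1/2) x^T Q x + c^T x + lambda^T (A x - b)
Stationarity (grad_x L = 0): Q x + c + A^T lambda = 0.
Primal feasibility: A x = b.

This gives the KKT block system:
  [ Q   A^T ] [ x     ]   [-c ]
  [ A    0  ] [ lambda ] = [ b ]

Solving the linear system:
  x*      = (2, -0.125)
  lambda* = (-4.875)
  f(x*)   = 11.9375

x* = (2, -0.125), lambda* = (-4.875)


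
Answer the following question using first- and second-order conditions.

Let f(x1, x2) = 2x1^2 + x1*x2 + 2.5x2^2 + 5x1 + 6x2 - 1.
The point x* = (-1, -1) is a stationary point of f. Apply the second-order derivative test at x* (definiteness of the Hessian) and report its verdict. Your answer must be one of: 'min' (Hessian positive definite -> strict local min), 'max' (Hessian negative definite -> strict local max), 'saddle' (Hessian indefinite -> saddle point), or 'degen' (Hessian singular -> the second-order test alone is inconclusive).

Compute the Hessian H = grad^2 f:
  H = [[4, 1], [1, 5]]
Verify stationarity: grad f(x*) = H x* + g = (0, 0).
Eigenvalues of H: 3.382, 5.618.
Both eigenvalues > 0, so H is positive definite -> x* is a strict local min.

min


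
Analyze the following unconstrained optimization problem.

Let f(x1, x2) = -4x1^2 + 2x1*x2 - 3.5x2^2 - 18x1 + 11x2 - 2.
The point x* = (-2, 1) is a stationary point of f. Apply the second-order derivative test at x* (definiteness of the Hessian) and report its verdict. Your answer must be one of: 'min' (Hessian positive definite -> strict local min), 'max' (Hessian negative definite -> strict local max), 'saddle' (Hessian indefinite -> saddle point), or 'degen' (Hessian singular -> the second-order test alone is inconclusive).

Compute the Hessian H = grad^2 f:
  H = [[-8, 2], [2, -7]]
Verify stationarity: grad f(x*) = H x* + g = (0, 0).
Eigenvalues of H: -9.5616, -5.4384.
Both eigenvalues < 0, so H is negative definite -> x* is a strict local max.

max


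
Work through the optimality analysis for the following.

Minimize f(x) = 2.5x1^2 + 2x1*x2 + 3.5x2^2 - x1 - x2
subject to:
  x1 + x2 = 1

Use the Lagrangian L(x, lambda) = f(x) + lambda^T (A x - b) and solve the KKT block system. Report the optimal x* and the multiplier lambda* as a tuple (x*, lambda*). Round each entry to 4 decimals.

Form the Lagrangian:
  L(x, lambda) = (1/2) x^T Q x + c^T x + lambda^T (A x - b)
Stationarity (grad_x L = 0): Q x + c + A^T lambda = 0.
Primal feasibility: A x = b.

This gives the KKT block system:
  [ Q   A^T ] [ x     ]   [-c ]
  [ A    0  ] [ lambda ] = [ b ]

Solving the linear system:
  x*      = (0.625, 0.375)
  lambda* = (-2.875)
  f(x*)   = 0.9375

x* = (0.625, 0.375), lambda* = (-2.875)


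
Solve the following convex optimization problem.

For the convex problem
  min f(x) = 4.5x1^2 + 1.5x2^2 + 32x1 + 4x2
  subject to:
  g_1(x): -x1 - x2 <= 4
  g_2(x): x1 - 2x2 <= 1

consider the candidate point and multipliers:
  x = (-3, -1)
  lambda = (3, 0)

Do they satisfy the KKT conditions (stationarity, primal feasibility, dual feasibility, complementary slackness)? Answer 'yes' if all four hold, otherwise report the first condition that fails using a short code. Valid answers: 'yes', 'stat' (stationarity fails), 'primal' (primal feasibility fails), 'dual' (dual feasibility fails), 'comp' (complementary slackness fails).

Gradient of f: grad f(x) = Q x + c = (5, 1)
Constraint values g_i(x) = a_i^T x - b_i:
  g_1((-3, -1)) = 0
  g_2((-3, -1)) = -2
Stationarity residual: grad f(x) + sum_i lambda_i a_i = (2, -2)
  -> stationarity FAILS
Primal feasibility (all g_i <= 0): OK
Dual feasibility (all lambda_i >= 0): OK
Complementary slackness (lambda_i * g_i(x) = 0 for all i): OK

Verdict: the first failing condition is stationarity -> stat.

stat


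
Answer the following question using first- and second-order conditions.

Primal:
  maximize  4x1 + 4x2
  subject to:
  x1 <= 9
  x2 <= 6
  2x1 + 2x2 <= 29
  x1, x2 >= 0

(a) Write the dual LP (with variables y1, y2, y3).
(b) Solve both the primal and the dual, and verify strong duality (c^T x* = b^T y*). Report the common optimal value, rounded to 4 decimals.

The standard primal-dual pair for 'max c^T x s.t. A x <= b, x >= 0' is:
  Dual:  min b^T y  s.t.  A^T y >= c,  y >= 0.

So the dual LP is:
  minimize  9y1 + 6y2 + 29y3
  subject to:
    y1 + 2y3 >= 4
    y2 + 2y3 >= 4
    y1, y2, y3 >= 0

Solving the primal: x* = (8.5, 6).
  primal value c^T x* = 58.
Solving the dual: y* = (0, 0, 2).
  dual value b^T y* = 58.
Strong duality: c^T x* = b^T y*. Confirmed.

58


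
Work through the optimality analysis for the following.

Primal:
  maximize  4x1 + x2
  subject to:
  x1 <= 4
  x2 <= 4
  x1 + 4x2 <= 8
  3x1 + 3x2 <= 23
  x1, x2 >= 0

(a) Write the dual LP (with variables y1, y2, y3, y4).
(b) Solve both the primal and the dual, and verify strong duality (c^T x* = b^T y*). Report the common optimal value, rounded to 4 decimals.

The standard primal-dual pair for 'max c^T x s.t. A x <= b, x >= 0' is:
  Dual:  min b^T y  s.t.  A^T y >= c,  y >= 0.

So the dual LP is:
  minimize  4y1 + 4y2 + 8y3 + 23y4
  subject to:
    y1 + y3 + 3y4 >= 4
    y2 + 4y3 + 3y4 >= 1
    y1, y2, y3, y4 >= 0

Solving the primal: x* = (4, 1).
  primal value c^T x* = 17.
Solving the dual: y* = (3.75, 0, 0.25, 0).
  dual value b^T y* = 17.
Strong duality: c^T x* = b^T y*. Confirmed.

17


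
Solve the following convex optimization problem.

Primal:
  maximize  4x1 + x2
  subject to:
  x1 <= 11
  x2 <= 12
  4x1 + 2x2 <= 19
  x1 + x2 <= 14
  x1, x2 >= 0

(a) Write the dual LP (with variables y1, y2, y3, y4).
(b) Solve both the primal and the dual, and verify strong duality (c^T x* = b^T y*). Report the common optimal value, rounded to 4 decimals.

The standard primal-dual pair for 'max c^T x s.t. A x <= b, x >= 0' is:
  Dual:  min b^T y  s.t.  A^T y >= c,  y >= 0.

So the dual LP is:
  minimize  11y1 + 12y2 + 19y3 + 14y4
  subject to:
    y1 + 4y3 + y4 >= 4
    y2 + 2y3 + y4 >= 1
    y1, y2, y3, y4 >= 0

Solving the primal: x* = (4.75, 0).
  primal value c^T x* = 19.
Solving the dual: y* = (0, 0, 1, 0).
  dual value b^T y* = 19.
Strong duality: c^T x* = b^T y*. Confirmed.

19


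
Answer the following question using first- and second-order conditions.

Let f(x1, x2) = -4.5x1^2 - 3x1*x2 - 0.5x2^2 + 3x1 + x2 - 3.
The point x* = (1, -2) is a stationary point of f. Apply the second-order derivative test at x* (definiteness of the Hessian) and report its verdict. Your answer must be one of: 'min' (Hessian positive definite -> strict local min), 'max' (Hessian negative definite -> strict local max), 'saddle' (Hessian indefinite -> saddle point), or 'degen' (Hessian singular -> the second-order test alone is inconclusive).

Compute the Hessian H = grad^2 f:
  H = [[-9, -3], [-3, -1]]
Verify stationarity: grad f(x*) = H x* + g = (0, 0).
Eigenvalues of H: -10, 0.
H has a zero eigenvalue (singular; negative semidefinite but not definite), so H is neither positive definite, negative definite, nor indefinite. The second-order test alone is inconclusive -> degen.
(Indeed, f is constant along the null direction of H through x*, so x* is not a strict local extremum.)

degen


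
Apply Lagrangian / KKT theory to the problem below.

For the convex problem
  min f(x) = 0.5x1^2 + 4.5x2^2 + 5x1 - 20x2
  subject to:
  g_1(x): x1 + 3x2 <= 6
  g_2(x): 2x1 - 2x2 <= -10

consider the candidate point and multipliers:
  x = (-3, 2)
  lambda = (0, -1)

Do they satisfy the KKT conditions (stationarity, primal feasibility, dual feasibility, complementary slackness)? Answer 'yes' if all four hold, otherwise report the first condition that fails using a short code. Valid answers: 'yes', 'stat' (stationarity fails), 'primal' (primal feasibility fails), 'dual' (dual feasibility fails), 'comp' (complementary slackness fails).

Gradient of f: grad f(x) = Q x + c = (2, -2)
Constraint values g_i(x) = a_i^T x - b_i:
  g_1((-3, 2)) = -3
  g_2((-3, 2)) = 0
Stationarity residual: grad f(x) + sum_i lambda_i a_i = (0, 0)
  -> stationarity OK
Primal feasibility (all g_i <= 0): OK
Dual feasibility (all lambda_i >= 0): FAILS
Complementary slackness (lambda_i * g_i(x) = 0 for all i): OK

Verdict: the first failing condition is dual_feasibility -> dual.

dual


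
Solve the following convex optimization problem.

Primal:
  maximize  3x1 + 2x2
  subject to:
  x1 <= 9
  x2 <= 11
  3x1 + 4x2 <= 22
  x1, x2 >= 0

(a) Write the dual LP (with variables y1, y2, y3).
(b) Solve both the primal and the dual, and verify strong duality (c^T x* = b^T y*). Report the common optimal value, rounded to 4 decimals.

The standard primal-dual pair for 'max c^T x s.t. A x <= b, x >= 0' is:
  Dual:  min b^T y  s.t.  A^T y >= c,  y >= 0.

So the dual LP is:
  minimize  9y1 + 11y2 + 22y3
  subject to:
    y1 + 3y3 >= 3
    y2 + 4y3 >= 2
    y1, y2, y3 >= 0

Solving the primal: x* = (7.3333, 0).
  primal value c^T x* = 22.
Solving the dual: y* = (0, 0, 1).
  dual value b^T y* = 22.
Strong duality: c^T x* = b^T y*. Confirmed.

22


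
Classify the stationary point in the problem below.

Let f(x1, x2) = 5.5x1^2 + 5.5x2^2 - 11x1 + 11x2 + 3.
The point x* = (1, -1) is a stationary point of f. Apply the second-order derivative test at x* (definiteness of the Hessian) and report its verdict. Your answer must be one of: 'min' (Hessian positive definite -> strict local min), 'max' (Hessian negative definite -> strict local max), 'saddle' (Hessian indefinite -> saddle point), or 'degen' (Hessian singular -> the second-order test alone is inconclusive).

Compute the Hessian H = grad^2 f:
  H = [[11, 0], [0, 11]]
Verify stationarity: grad f(x*) = H x* + g = (0, 0).
Eigenvalues of H: 11, 11.
Both eigenvalues > 0, so H is positive definite -> x* is a strict local min.

min


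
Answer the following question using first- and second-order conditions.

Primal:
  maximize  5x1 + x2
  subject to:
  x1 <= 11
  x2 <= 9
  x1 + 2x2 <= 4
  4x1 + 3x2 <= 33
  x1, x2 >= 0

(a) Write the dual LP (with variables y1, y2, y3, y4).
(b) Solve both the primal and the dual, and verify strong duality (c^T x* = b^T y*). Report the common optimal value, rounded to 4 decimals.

The standard primal-dual pair for 'max c^T x s.t. A x <= b, x >= 0' is:
  Dual:  min b^T y  s.t.  A^T y >= c,  y >= 0.

So the dual LP is:
  minimize  11y1 + 9y2 + 4y3 + 33y4
  subject to:
    y1 + y3 + 4y4 >= 5
    y2 + 2y3 + 3y4 >= 1
    y1, y2, y3, y4 >= 0

Solving the primal: x* = (4, 0).
  primal value c^T x* = 20.
Solving the dual: y* = (0, 0, 5, 0).
  dual value b^T y* = 20.
Strong duality: c^T x* = b^T y*. Confirmed.

20
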